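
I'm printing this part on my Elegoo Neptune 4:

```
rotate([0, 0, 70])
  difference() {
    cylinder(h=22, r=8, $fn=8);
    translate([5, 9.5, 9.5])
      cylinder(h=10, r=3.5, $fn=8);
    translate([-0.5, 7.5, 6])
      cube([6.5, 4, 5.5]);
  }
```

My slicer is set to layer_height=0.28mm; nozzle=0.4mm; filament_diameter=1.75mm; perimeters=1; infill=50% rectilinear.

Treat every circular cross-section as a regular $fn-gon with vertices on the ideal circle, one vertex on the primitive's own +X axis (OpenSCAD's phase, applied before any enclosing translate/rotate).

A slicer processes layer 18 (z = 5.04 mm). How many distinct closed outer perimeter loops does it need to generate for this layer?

At z = 5.04 mm: the r=8 cylinder contributes a regular 8-gon of circumradius 8; the cylinder at (5, 9.5) does not reach this height (z outside [9.5, 19.5]); the cube at (-0.5, 7.5) is absent (z outside [6, 11.5]); After the difference (first − rest): none of the subtracted shapes is present at this height, so the r=8 cylinder is unchanged — 1 connected region; (rotated 70° about Z; rotation is an isometry so areas/perimeters/island counts are preserved). The result has 1 disconnected region.

1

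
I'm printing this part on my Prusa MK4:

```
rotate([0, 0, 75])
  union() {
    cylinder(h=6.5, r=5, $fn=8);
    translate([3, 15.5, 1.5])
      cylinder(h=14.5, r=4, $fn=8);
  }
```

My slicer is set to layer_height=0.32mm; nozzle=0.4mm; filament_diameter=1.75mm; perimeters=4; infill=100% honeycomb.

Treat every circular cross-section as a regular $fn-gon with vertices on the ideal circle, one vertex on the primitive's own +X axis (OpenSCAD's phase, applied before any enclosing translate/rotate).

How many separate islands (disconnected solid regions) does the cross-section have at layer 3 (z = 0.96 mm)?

At z = 0.96 mm: the r=5 cylinder gives a regular 8-gon of circumradius 5 (constant along its height); the cylinder at (3, 15.5) is not intersected at this z (z outside [1.5, 16]); Taking the union: only the r=5 cylinder is present, so the union is just that shape — 1 connected region; (rotated 75° about Z; rotation is an isometry so areas/perimeters/island counts are preserved). Overall, the cross-section is a single solid region. Island count = 1.

1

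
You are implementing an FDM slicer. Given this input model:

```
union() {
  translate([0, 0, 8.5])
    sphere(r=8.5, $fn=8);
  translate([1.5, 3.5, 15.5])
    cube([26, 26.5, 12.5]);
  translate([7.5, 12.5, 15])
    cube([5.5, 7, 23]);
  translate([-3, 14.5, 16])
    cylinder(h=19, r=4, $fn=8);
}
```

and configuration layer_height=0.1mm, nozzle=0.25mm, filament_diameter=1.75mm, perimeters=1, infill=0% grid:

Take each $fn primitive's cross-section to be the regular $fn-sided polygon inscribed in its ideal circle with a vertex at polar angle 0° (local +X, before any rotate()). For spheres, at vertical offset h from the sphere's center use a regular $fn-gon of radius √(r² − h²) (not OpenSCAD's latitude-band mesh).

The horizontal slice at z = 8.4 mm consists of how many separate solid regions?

At z = 8.4 mm: the sphere: section is a regular 8-gon, circumradius = √(r²−h²) = √(8.5²−0.1²) = 8.499; the cube at (1.5, 3.5) is not intersected at this z (z outside [15.5, 28]); the cube at (7.5, 12.5) is not intersected at this z (z outside [15, 38]); the cylinder at (-3, 14.5) does not reach this height (z outside [16, 35]); Taking the union: only the r=8.5 sphere is present, so the union is just that shape — 1 connected region. The result has 1 disconnected region.

1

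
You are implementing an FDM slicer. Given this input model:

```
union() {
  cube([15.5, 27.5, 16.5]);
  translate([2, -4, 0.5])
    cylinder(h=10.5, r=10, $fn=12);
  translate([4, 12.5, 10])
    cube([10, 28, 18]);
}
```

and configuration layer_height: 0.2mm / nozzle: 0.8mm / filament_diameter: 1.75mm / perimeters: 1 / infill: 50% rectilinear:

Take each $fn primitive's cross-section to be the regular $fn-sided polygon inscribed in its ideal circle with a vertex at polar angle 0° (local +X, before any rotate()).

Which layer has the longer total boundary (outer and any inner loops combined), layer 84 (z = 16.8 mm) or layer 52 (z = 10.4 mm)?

Layer 84 (z = 16.8): the cube is absent (z outside [0, 16.5]); the cylinder at (2, -4) is not intersected at this z (z outside [0.5, 11]); the cube at (4, 12.5) is present — its section is the full 10×28 rectangle (perimeter 76.00 mm); Taking the union: only the 10×28 cube at (4, 12.5) is present, so the union is just that shape — boundary = 76.00 mm. So its perimeter = 76.00 mm. Layer 52 (z = 10.4): the 15.5×27.5 cube contributes its full rectangle (perimeter 86.00 mm); the r=10 cylinder at (2, -4) contributes a regular 12-gon of circumradius 10 (perimeter = 2·12·10.000·sin(180°/12) = 62.12 mm); the cube at (4, 12.5) (footprint 10×28) is included at this height (perimeter 76.00 mm); Merging all regions: the regions partially overlap (shared area 198.61 mm²), so the edge portions inside another operand are dropped and the merged outline is re-measured after clipping — boundary = 144.27 mm. So its perimeter = 144.27 mm. Layer 52 is larger (144.27 vs 76.00 mm).

layer 52 (z = 10.4 mm)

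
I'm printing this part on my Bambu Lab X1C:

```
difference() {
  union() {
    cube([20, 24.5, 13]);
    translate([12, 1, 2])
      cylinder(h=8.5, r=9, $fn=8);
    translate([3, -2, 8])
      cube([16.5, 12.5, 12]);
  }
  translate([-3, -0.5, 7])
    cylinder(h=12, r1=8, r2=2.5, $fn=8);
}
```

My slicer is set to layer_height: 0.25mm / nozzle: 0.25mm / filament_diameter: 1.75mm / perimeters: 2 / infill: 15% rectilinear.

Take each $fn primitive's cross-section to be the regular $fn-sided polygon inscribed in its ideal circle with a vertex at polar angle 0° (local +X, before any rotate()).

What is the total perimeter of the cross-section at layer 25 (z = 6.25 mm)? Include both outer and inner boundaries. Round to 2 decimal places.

98.08 mm

At z = 6.25 mm: the 20×24.5 cube contributes its full rectangle (perimeter 89.00 mm); the r=9 cylinder at (12, 1) gives a regular 8-gon of circumradius 9 (constant along its height) (perimeter = 2·8·9.000·sin(180°/8) = 55.11 mm); the cube at (3, -2) is not intersected at this z (z outside [8, 20]); Merging all regions: the regions partially overlap (shared area 130.14 mm²), so the edge portions inside another operand are dropped and the merged outline is re-measured after clipping — boundary = 98.08 mm; the cone at (-3, -0.5) does not reach this height (z outside [7, 19]); After the difference (first − rest): none of the subtracted shapes is present at this height, so the result so far is unchanged — boundary = 98.08 mm. Overall, the cross-section is a single solid region. Total boundary length (outer) = 98.08 mm.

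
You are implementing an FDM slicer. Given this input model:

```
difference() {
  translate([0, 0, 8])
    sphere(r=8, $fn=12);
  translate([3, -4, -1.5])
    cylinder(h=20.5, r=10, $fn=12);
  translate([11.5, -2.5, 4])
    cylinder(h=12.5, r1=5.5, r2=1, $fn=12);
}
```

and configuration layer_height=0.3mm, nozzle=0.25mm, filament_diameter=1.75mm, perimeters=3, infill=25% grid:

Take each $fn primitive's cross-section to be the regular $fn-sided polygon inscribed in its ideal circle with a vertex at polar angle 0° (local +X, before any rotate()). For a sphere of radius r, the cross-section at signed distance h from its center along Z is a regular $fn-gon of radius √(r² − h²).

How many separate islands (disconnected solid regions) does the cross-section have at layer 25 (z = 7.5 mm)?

1

At z = 7.5 mm: the r=8 sphere slices to a regular 12-gon of circumradius 7.984 (√(r²−h²) with h=0.5 from center); the r=10 cylinder at (3, -4) gives a regular 12-gon of circumradius 10 (constant along its height); the cone at (11.5, -2.5) contributes a regular 12-gon of circumradius 4.240 (interpolated between r1=5.5 and r2=1 at t=0.280); After the difference (first − rest): starting from the r=8 sphere, the r=10 cylinder at (3, -4) partially overlaps it — only the 151.77 mm² overlap (of its 300.00 mm²) is removed, clipping the outline; the cone at (11.5, -2.5) misses the remaining region (no effect) — 1 connected region. Overall, the cross-section is a single solid region. Island count = 1.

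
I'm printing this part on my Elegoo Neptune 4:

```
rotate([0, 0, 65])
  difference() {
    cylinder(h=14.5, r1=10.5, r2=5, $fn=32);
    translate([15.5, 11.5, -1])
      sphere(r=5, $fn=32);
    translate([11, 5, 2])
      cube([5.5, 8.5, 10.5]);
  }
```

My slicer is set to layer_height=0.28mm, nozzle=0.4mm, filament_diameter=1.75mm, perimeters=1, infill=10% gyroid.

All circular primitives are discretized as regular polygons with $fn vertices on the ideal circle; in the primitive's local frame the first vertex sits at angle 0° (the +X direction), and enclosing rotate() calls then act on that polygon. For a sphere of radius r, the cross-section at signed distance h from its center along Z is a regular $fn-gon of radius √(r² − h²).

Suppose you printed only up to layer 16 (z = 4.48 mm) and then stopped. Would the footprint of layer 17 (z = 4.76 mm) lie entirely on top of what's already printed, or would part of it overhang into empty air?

entirely on top

Compare the two slices. At z = 4.48: the cone contributes a regular 32-gon of circumradius 8.801 (interpolated between r1=10.5 and r2=5 at t=0.309) (area = (32/2)·8.801²·sin(360°/32) = 241.76 mm²); the sphere at (15.5, 11.5) does not reach this height (|z−center|=5.480 > r=5); the cube at (11, 5) (footprint 5.5×8.5) is included at this height (area 46.75 mm²); After the difference (first − rest): starting from the cone (241.76 mm²), the 5.5×8.5 cube at (11, 5) misses the remaining region (no effect) — area = 241.76 mm²; (whole slice rotated 65° about Z — lengths, areas and connectivity unchanged). At z = 4.76: the cone: at t=0.328 of its height the radius interpolates to r₁+(r₂−r₁)t = 8.694, giving a regular 32-gon of that circumradius (area = (32/2)·8.694²·sin(360°/32) = 235.96 mm²); the sphere at (15.5, 11.5) does not reach this height (|z−center|=5.760 > r=5); the cube at (11, 5) (footprint 5.5×8.5) is included at this height (area 46.75 mm²); After the difference (first − rest): starting from the cone (235.96 mm²), the 5.5×8.5 cube at (11, 5) misses the remaining region (no effect) — area = 235.96 mm²; (rotated 65° about Z; rotation is an isometry so areas/perimeters/island counts are preserved). Checking containment: the cross-section at z = 4.76 is a subset of the cross-section at z = 4.48.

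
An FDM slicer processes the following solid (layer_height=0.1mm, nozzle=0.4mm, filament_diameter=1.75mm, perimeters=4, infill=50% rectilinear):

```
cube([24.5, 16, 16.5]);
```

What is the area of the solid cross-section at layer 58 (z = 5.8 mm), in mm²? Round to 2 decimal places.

At z = 5.8 mm: the 24.5×16 cube contributes its full rectangle (area 392.00 mm²). Overall, the cross-section is a single solid region. Net area = 392.00 mm².

392.00 mm²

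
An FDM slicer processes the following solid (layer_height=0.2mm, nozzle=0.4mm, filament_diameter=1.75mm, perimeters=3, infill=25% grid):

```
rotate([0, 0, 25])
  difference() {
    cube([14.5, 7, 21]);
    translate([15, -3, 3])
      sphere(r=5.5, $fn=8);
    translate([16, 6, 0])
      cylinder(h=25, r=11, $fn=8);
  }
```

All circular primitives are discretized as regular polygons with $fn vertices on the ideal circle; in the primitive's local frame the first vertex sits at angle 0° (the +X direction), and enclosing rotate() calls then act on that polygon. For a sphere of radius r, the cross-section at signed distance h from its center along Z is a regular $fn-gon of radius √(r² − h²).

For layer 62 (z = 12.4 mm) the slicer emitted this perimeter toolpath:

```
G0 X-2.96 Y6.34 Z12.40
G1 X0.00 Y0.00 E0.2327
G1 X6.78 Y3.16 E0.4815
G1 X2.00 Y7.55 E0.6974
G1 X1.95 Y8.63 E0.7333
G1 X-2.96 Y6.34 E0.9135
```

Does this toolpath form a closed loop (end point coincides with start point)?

yes

Start point (G0): (-2.96, 6.34). End point (last G1): the path returns to the start — closed.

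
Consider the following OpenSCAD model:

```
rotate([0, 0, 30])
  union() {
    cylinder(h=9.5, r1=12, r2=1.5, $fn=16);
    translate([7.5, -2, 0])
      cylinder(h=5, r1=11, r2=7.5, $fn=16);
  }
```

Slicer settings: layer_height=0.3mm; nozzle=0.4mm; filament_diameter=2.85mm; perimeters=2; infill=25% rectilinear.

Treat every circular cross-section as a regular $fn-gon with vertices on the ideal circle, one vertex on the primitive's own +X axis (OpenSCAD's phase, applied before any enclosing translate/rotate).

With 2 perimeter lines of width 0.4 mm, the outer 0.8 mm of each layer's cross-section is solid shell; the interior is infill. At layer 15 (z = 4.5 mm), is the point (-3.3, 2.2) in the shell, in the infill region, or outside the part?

At z = 4.5 mm: the cone (r1=12→r2=1.5) has section circumradius 7.026 here — a regular 16-gon; the cone at (7.5, -2) (r1=11→r2=7.5) has section circumradius 7.850 here — a regular 16-gon; Taking the union: the regions partially overlap (shared area 60.76 mm²), so overlapping operands fuse into one piece — 1 connected region; (rotated 30° about Z; rotation is an isometry so areas/perimeters/island counts are preserved). Overall, the cross-section is a single solid region. Undo the 30° rotation: the query point maps to (-1.758, 3.555) in the un-rotated model frame. The nearest boundary edge runs (-4.97, 4.97)→(-2.69, 6.49); distance from the point to it = 2.96 mm. The point is inside the cross-section and 2.96 mm from the nearest boundary — more than the 0.8 mm shell width (2 × 0.4), so it's in the infill interior.

infill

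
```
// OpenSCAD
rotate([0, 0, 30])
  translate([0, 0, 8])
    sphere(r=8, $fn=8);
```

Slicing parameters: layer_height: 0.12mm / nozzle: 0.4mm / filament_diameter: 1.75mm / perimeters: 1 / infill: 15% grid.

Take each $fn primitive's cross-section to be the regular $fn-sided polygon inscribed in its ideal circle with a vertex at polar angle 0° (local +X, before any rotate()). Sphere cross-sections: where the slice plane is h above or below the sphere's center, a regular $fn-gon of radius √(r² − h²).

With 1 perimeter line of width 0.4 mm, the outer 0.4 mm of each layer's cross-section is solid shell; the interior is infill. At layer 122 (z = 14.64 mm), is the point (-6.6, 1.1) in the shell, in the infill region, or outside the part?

outside

At z = 14.64 mm: the r=8 sphere slices to a regular 8-gon of circumradius 4.462 (√(r²−h²) with h=6.64 from center); (whole slice rotated 30° about Z — lengths, areas and connectivity unchanged). Overall, the cross-section is a single solid region. Undo the 30° rotation: the query point maps to (-5.166, 4.253) in the un-rotated model frame. The nearest boundary edge runs (0.00, 4.46)→(-3.16, 3.16); distance from the point to it = 2.29 mm. The point is not inside any of the regions above, so it lies outside the cross-section (2.29 mm from the nearest boundary).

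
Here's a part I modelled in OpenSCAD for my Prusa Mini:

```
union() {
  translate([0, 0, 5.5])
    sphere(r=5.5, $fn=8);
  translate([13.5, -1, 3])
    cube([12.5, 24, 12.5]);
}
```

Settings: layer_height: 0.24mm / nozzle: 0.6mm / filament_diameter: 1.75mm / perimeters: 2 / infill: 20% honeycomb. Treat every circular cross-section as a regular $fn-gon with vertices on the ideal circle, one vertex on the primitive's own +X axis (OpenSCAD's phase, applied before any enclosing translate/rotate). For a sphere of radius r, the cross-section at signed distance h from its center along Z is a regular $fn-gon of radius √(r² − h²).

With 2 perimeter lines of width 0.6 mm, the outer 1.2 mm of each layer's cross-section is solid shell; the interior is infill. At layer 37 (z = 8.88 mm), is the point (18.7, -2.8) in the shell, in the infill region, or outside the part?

At z = 8.88 mm: the r=5.5 sphere slices to a regular 8-gon of circumradius 4.339 (√(r²−h²) with h=3.38 from center); the cube at (13.5, -1) is present — its section is the full 12.5×24 rectangle; Merging all regions: the 2 present regions are separate (no shared area or edge), so areas and boundary lengths simply add and each stays a separate island — 2 connected regions. Overall, the cross-section has 2 separate islands. The nearest boundary edge runs (26.00, -1.00)→(13.50, -1.00); distance from the point to it = 1.80 mm. The point is not inside any of the regions above, so it lies outside the cross-section (1.80 mm from the nearest boundary).

outside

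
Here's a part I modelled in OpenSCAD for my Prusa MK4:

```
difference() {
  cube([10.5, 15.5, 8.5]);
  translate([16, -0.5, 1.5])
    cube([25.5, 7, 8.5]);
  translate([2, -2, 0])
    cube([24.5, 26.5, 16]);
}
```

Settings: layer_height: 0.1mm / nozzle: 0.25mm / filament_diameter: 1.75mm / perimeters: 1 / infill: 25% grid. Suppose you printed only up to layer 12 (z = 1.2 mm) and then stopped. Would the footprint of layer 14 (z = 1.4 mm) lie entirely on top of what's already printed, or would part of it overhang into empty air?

Compare the two slices. At z = 1.2: the cube (footprint 10.5×15.5) is included at this height (area 162.75 mm²); the cube at (16, -0.5) does not reach this height (z outside [1.5, 10]); the cube at (2, -2) (footprint 24.5×26.5) is included at this height (area 649.25 mm²); Taking the first minus the rest: starting from the 10.5×15.5 cube (162.75 mm²), the 24.5×26.5 cube at (2, -2) partially overlaps it — only the 131.75 mm² overlap (of its 649.25 mm²) is removed, clipping the outline — area = 31.00 mm². At z = 1.4: the cube (footprint 10.5×15.5) is included at this height (area 162.75 mm²); the cube at (16, -0.5) does not reach this height (z outside [1.5, 10]); the 24.5×26.5 cube at (2, -2) contributes its full rectangle (area 649.25 mm²); Subtracting the remaining from the first: starting from the 10.5×15.5 cube (162.75 mm²), the 24.5×26.5 cube at (2, -2) partially overlaps it — only the 131.75 mm² overlap (of its 649.25 mm²) is removed, clipping the outline — area = 31.00 mm². Checking containment: the cross-section at z = 1.4 is a subset of the cross-section at z = 1.2.

entirely on top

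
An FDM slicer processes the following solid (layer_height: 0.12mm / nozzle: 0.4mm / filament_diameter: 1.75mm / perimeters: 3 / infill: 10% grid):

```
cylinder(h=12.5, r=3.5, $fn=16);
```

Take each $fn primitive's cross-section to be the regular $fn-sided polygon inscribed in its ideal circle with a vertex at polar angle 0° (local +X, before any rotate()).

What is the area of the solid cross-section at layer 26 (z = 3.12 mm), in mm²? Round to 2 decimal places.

37.50 mm²

At z = 3.12 mm: the cylinder: section is a regular 16-gon, circumradius r=3.5 (area = (16/2)·3.500²·sin(360°/16) = 37.50 mm²). Overall, the cross-section is a single solid region. Net area = 37.50 mm².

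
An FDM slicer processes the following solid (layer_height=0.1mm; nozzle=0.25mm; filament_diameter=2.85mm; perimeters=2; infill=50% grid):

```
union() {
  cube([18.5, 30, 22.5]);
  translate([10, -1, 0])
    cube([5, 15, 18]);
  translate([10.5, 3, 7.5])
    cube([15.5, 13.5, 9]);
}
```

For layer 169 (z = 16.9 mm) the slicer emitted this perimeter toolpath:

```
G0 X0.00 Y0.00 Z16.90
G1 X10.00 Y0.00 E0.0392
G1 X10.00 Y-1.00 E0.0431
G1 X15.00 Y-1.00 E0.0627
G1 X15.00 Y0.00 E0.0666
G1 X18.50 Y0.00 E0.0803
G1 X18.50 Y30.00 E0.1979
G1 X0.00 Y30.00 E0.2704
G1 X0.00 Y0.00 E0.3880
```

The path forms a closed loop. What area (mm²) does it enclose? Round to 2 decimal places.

560.00 mm²

Apply the shoelace formula to the sequence of (X, Y) vertices; enclosed area = 560.00 mm².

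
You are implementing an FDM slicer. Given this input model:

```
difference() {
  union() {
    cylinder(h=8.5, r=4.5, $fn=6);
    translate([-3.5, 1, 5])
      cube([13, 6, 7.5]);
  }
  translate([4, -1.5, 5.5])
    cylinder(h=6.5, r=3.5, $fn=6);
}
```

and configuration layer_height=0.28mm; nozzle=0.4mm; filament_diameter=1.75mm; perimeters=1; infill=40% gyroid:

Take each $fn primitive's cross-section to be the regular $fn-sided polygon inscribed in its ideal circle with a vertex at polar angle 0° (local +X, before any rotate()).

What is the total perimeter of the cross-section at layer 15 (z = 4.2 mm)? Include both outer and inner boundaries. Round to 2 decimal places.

At z = 4.2 mm: the cylinder: section is a regular 6-gon, circumradius r=4.5 (perimeter = 2·6·4.500·sin(180°/6) = 27.00 mm); the cube at (-3.5, 1) is not intersected at this z (z outside [5, 12.5]); Combining (union): only the r=4.5 cylinder is present, so the union is just that shape — boundary = 27.00 mm; the cylinder at (4, -1.5) is absent (z outside [5.5, 12]); After the difference (first − rest): none of the subtracted shapes is present at this height, so the result so far is unchanged — boundary = 27.00 mm. Overall, the cross-section is a single solid region. Total boundary length (outer) = 27.00 mm.

27.00 mm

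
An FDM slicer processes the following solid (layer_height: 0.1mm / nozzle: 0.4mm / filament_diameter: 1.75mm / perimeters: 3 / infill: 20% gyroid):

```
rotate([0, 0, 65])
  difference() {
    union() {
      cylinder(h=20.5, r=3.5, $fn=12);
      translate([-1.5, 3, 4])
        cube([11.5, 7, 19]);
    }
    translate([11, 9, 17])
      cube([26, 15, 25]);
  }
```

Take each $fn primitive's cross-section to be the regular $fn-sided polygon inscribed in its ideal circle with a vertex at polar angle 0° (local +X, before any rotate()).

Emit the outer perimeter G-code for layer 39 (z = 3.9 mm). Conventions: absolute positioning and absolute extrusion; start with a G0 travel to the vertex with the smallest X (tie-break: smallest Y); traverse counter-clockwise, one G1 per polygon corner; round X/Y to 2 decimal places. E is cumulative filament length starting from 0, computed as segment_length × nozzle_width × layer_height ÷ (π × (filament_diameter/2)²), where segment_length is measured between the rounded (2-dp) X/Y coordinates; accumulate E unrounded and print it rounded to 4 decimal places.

At z = 3.9 mm: the r=3.5 cylinder contributes a regular 12-gon of circumradius 3.5; the cube at (-1.5, 3) is not intersected at this z (z outside [4, 23]); Merging all regions: only the r=3.5 cylinder is present, so the union is just that shape — 1 connected region; the cube at (11, 9) does not reach this height (z outside [17, 42]); Subtracting the remaining from the first: none of the subtracted shapes is present at this height, so that combined region is unchanged — 1 connected region; (rotated 65° about Z; rotation is an isometry so areas/perimeters/island counts are preserved). The outline is a single polygon with 12 vertices. Extrusion per mm of travel: 0.4 × 0.1 / (π × 0.875²) = 0.016630. Accumulating E over each segment gives final E = 0.3618.

G0 X-3.49 Y-0.31 Z3.90
G1 X-2.87 Y-2.01 E0.0301
G1 X-1.48 Y-3.17 E0.0602
G1 X0.31 Y-3.49 E0.0904
G1 X2.01 Y-2.87 E0.1205
G1 X3.17 Y-1.48 E0.1506
G1 X3.49 Y0.31 E0.1809
G1 X2.87 Y2.01 E0.2110
G1 X1.48 Y3.17 E0.2411
G1 X-0.31 Y3.49 E0.2713
G1 X-2.01 Y2.87 E0.3014
G1 X-3.17 Y1.48 E0.3315
G1 X-3.49 Y-0.31 E0.3618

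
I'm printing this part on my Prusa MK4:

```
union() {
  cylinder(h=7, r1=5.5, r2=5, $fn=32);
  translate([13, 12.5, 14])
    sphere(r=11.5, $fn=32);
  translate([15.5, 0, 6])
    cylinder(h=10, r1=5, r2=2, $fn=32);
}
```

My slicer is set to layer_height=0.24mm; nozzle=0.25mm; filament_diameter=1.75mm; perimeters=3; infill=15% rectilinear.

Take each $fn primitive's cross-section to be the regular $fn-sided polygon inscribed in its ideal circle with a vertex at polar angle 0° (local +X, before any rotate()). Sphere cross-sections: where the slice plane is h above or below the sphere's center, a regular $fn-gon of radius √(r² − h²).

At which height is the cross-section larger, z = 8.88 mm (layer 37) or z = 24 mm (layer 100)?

layer 37 (z = 8.88 mm)

Layer 37 (z = 8.88): the cone is absent (z outside [0, 7]); the sphere at (13, 12.5): section is a regular 32-gon, circumradius = √(r²−h²) = √(11.5²−5.12²) = 10.297 (area = (32/2)·10.297²·sin(360°/32) = 330.98 mm²); the cone at (15.5, 0): at t=0.288 of its height the radius interpolates to r₁+(r₂−r₁)t = 4.136, giving a regular 32-gon of that circumradius (area = (32/2)·4.136²·sin(360°/32) = 53.40 mm²); Taking the union: the regions partially overlap — summed areas 384.38 mm² minus the doubly-counted overlap 6.56 mm² gives 377.82 mm² — area = 377.82 mm². So its area = 377.82 mm². Layer 100 (z = 24): the cone is absent (z outside [0, 7]); the r=11.5 sphere at (13, 12.5) contributes a regular 32-gon of circumradius √(11.5²−10²) = 5.679 (area = (32/2)·5.679²·sin(360°/32) = 100.67 mm²); the cone at (15.5, 0) is not intersected at this z (z outside [6, 16]); Taking the union: only the r=11.5 sphere at (13, 12.5) is present, so the union is just that shape — area = 100.67 mm². So its area = 100.67 mm². Layer 37 is larger (377.82 vs 100.67 mm²).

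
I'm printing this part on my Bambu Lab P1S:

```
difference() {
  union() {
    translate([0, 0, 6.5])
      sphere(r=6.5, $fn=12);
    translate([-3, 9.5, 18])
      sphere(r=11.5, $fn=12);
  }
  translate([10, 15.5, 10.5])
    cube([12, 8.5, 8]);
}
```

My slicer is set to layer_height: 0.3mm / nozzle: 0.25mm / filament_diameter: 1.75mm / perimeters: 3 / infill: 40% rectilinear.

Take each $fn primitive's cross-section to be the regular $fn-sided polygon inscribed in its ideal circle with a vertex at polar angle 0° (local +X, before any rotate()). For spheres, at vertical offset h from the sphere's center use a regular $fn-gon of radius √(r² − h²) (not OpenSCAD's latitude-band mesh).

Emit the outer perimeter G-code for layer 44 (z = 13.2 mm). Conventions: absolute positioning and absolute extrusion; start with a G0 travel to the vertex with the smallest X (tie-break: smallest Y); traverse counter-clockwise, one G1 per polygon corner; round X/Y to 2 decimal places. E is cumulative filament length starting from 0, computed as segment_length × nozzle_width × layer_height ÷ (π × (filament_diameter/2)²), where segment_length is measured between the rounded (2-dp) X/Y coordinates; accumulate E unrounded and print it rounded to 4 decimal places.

G0 X-13.45 Y9.50 Z13.20
G1 X-12.05 Y4.27 E0.1688
G1 X-8.23 Y0.45 E0.3373
G1 X-3.00 Y-0.95 E0.5061
G1 X2.23 Y0.45 E0.6749
G1 X6.05 Y4.27 E0.8434
G1 X7.45 Y9.50 E1.0122
G1 X6.05 Y14.73 E1.1810
G1 X2.23 Y18.55 E1.3495
G1 X-3.00 Y19.95 E1.5183
G1 X-8.23 Y18.55 E1.6871
G1 X-12.05 Y14.73 E1.8555
G1 X-13.45 Y9.50 E2.0244

At z = 13.2 mm: the sphere does not reach this height (|z−center|=6.700 > r=6.5); the r=11.5 sphere at (-3, 9.5) slices to a regular 12-gon of circumradius 10.450 (√(r²−h²) with h=4.8 from center); Combining (union): only the r=11.5 sphere at (-3, 9.5) is present, so the union is just that shape — 1 connected region; the 12×8.5 cube at (10, 15.5) contributes its full rectangle; Taking the first minus the rest: starting from the result so far, the 12×8.5 cube at (10, 15.5) misses the remaining region (no effect) — 1 connected region. The outline is a single polygon with 12 vertices. Extrusion per mm of travel: 0.25 × 0.3 / (π × 0.875²) = 0.031181. Accumulating E over each segment gives final E = 2.0244.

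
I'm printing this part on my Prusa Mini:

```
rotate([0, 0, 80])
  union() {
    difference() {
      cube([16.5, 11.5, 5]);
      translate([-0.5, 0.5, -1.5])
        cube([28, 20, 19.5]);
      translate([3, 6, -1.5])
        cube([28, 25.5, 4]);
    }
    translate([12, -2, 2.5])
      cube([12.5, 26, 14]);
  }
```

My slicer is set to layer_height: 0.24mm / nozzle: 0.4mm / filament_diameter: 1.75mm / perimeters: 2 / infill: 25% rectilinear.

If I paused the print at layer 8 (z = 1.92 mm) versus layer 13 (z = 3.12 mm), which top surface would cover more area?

layer 13 (z = 3.12 mm)

Layer 8 (z = 1.92): the 16.5×11.5 cube contributes its full rectangle (area 189.75 mm²); the cube at (-0.5, 0.5) is present — its section is the full 28×20 rectangle (area 560.00 mm²); the 28×25.5 cube at (3, 6) contributes its full rectangle (area 714.00 mm²); Taking the first minus the rest: starting from the 16.5×11.5 cube (189.75 mm²), the 28×20 cube at (-0.5, 0.5) partially overlaps it — only the 181.50 mm² overlap (of its 560.00 mm²) is removed, clipping the outline; the 28×25.5 cube at (3, 6) misses the remaining region (no effect) — area = 8.25 mm²; the cube at (12, -2) is not intersected at this z (z outside [2.5, 16.5]); Combining (union): only that combined region is present, so the union is just that shape — area = 8.25 mm²; (whole slice rotated 80° about Z — lengths, areas and connectivity unchanged). So its area = 8.25 mm². Layer 13 (z = 3.12): the cube (footprint 16.5×11.5) is included at this height (area 189.75 mm²); the cube at (-0.5, 0.5) (footprint 28×20) is included at this height (area 560.00 mm²); the cube at (3, 6) is not intersected at this z (z outside [-1.5, 2.5]); Taking the first minus the rest: starting from the 16.5×11.5 cube (189.75 mm²), the 28×20 cube at (-0.5, 0.5) partially overlaps it — only the 181.50 mm² overlap (of its 560.00 mm²) is removed, clipping the outline — area = 8.25 mm²; the 12.5×26 cube at (12, -2) contributes its full rectangle (area 325.00 mm²); Merging all regions: the regions partially overlap — summed areas 333.25 mm² minus the doubly-counted overlap 2.25 mm² gives 331.00 mm² — area = 331.00 mm²; (whole slice rotated 80° about Z — lengths, areas and connectivity unchanged). So its area = 331.00 mm². Layer 13 is larger (331.00 vs 8.25 mm²).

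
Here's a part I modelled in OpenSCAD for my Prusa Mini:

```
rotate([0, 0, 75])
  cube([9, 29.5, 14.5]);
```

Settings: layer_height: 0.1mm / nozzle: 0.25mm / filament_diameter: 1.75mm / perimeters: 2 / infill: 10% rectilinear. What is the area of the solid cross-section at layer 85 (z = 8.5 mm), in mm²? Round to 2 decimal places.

At z = 8.5 mm: the 9×29.5 cube contributes its full rectangle (area 265.50 mm²); (rotated 75° about Z; rotation is an isometry so areas/perimeters/island counts are preserved). Overall, the cross-section is a single solid region. Net area = 265.50 mm².

265.50 mm²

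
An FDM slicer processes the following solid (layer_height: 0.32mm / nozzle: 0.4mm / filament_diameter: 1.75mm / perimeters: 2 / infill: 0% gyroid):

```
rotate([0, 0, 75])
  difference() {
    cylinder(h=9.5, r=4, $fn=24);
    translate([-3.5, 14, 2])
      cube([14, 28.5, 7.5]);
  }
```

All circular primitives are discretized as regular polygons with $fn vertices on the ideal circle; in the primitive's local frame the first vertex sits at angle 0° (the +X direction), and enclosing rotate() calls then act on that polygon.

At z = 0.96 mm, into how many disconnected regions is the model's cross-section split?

1

At z = 0.96 mm: the cylinder: section is a regular 24-gon, circumradius r=4; the cube at (-3.5, 14) is absent (z outside [2, 9.5]); Taking the first minus the rest: none of the subtracted shapes is present at this height, so the r=4 cylinder is unchanged — 1 connected region; (whole slice rotated 75° about Z — lengths, areas and connectivity unchanged). The result has 1 disconnected region.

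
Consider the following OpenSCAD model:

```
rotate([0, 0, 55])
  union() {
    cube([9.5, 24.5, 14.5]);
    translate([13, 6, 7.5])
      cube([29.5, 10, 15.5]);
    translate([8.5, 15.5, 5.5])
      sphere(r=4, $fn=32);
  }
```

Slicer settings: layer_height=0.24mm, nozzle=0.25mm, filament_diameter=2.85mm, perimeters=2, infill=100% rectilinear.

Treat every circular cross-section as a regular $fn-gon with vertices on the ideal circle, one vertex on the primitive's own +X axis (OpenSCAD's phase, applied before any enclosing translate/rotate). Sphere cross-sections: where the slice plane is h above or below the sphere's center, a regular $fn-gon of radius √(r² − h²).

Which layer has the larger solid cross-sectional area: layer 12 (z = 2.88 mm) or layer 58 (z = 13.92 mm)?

Layer 12 (z = 2.88): the 9.5×24.5 cube contributes its full rectangle (area 232.75 mm²); the cube at (13, 6) does not reach this height (z outside [7.5, 23]); the sphere at (8.5, 15.5): section is a regular 32-gon, circumradius = √(r²−h²) = √(4²−2.62²) = 3.023 (area = (32/2)·3.023²·sin(360°/32) = 28.52 mm²); Merging all regions: the regions partially overlap — summed areas 261.27 mm² minus the doubly-counted overlap 20.17 mm² gives 241.10 mm² — area = 241.10 mm²; (whole slice rotated 55° about Z — lengths, areas and connectivity unchanged). So its area = 241.10 mm². Layer 58 (z = 13.92): the cube (footprint 9.5×24.5) is included at this height (area 232.75 mm²); the cube at (13, 6) (footprint 29.5×10) is included at this height (area 295.00 mm²); the sphere at (8.5, 15.5) does not reach this height (|z−center|=8.420 > r=4); Combining (union): the 2 present regions are separate (no shared area or edge), so areas and boundary lengths simply add and each stays a separate island — area = 527.75 mm²; (whole slice rotated 55° about Z — lengths, areas and connectivity unchanged). So its area = 527.75 mm². Layer 58 is larger (527.75 vs 241.10 mm²).

layer 58 (z = 13.92 mm)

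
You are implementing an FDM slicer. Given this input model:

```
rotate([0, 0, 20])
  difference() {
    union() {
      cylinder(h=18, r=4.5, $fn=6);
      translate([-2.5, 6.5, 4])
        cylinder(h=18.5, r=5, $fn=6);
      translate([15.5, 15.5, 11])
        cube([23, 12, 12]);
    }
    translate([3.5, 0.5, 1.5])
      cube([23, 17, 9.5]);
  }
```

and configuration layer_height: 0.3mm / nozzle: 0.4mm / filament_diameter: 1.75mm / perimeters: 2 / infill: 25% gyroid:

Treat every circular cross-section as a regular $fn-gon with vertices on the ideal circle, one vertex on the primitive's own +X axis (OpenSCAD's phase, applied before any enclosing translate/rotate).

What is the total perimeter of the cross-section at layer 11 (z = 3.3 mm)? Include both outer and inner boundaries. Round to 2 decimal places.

At z = 3.3 mm: the cylinder: section is a regular 6-gon, circumradius r=4.5 (perimeter = 2·6·4.500·sin(180°/6) = 27.00 mm); the cylinder at (-2.5, 6.5) is absent (z outside [4, 22.5]); the cube at (15.5, 15.5) is absent (z outside [11, 23]); Taking the union: only the r=4.5 cylinder is present, so the union is just that shape — boundary = 27.00 mm; the 23×17 cube at (3.5, 0.5) contributes its full rectangle (perimeter 80.00 mm); Taking the first minus the rest: starting from that combined region, the 23×17 cube at (3.5, 0.5) partially overlaps it — only the 0.44 mm² overlap (of its 391.00 mm²) is removed, clipping the outline — boundary = 27.52 mm; (whole slice rotated 20° about Z — lengths, areas and connectivity unchanged). Overall, the cross-section is a single solid region. Total boundary length (outer) = 27.52 mm.

27.52 mm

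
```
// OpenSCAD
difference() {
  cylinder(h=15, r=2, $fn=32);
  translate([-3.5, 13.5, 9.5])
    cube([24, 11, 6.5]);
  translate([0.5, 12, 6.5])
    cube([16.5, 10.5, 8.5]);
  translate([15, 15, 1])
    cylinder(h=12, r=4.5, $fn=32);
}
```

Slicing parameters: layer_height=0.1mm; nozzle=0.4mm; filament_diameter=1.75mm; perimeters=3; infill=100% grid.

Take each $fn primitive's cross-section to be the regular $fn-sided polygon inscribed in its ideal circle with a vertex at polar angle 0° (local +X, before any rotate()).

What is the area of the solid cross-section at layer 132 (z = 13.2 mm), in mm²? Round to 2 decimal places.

At z = 13.2 mm: the r=2 cylinder gives a regular 32-gon of circumradius 2 (constant along its height) (area = (32/2)·2.000²·sin(360°/32) = 12.49 mm²); the 24×11 cube at (-3.5, 13.5) contributes its full rectangle (area 264.00 mm²); the cube at (0.5, 12) is present — its section is the full 16.5×10.5 rectangle (area 173.25 mm²); the cylinder at (15, 15) is not intersected at this z (z outside [1, 13]); Taking the first minus the rest: starting from the r=2 cylinder (12.49 mm²), the 24×11 cube at (-3.5, 13.5) misses the remaining region (no effect); the 16.5×10.5 cube at (0.5, 12) misses the remaining region (no effect) — area = 12.49 mm². Overall, the cross-section is a single solid region. Net area = 12.49 mm².

12.49 mm²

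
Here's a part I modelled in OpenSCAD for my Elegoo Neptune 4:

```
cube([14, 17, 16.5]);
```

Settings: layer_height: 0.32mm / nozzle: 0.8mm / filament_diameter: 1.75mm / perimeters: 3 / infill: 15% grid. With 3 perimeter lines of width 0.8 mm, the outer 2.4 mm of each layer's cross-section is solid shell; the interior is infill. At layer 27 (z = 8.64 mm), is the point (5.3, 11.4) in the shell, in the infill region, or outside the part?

infill

At z = 8.64 mm: the cube is present — its section is the full 14×17 rectangle. Overall, the cross-section is a single solid region. The nearest boundary edge runs (0.00, 17.00)→(0.00, 0.00); distance from the point to it = 5.30 mm. The point is inside the cross-section and 5.30 mm from the nearest boundary — more than the 2.4 mm shell width (3 × 0.8), so it's in the infill interior.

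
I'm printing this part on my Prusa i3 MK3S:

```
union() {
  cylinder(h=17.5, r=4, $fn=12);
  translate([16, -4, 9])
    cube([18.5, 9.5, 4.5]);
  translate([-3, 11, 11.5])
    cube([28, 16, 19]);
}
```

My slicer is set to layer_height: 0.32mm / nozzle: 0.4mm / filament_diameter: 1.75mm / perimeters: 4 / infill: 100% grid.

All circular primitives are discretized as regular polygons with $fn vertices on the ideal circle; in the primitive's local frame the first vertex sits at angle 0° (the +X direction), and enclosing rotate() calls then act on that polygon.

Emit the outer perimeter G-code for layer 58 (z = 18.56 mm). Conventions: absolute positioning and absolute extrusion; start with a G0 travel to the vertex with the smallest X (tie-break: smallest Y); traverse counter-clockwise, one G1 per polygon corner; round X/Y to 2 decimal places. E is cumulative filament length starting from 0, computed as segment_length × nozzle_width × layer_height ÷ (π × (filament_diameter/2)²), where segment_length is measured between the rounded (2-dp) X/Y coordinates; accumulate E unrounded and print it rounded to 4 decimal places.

At z = 18.56 mm: the cylinder does not reach this height (z outside [0, 17.5]); the cube at (16, -4) is absent (z outside [9, 13.5]); the 28×16 cube at (-3, 11) contributes its full rectangle; Taking the union: only the 28×16 cube at (-3, 11) is present, so the union is just that shape — 1 connected region. The outline is a single polygon with 4 vertices. Extrusion per mm of travel: 0.4 × 0.32 / (π × 0.875²) = 0.053216. Accumulating E over each segment gives final E = 4.6830.

G0 X-3.00 Y11.00 Z18.56
G1 X25.00 Y11.00 E1.4901
G1 X25.00 Y27.00 E2.3415
G1 X-3.00 Y27.00 E3.8316
G1 X-3.00 Y11.00 E4.6830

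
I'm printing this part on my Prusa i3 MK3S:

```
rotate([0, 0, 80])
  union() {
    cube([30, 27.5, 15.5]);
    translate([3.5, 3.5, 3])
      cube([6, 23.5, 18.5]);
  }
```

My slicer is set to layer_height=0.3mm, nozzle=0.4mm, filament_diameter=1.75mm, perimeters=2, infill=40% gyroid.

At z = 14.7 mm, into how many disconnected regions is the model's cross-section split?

At z = 14.7 mm: the 30×27.5 cube contributes its full rectangle; the cube at (3.5, 3.5) (footprint 6×23.5) is included at this height; Combining (union): the 6×23.5 cube at (3.5, 3.5) lies entirely inside the 30×27.5 cube, so the union is just the 30×27.5 cube — 1 connected region; (rotated 80° about Z; rotation is an isometry so areas/perimeters/island counts are preserved). The result has 1 disconnected region.

1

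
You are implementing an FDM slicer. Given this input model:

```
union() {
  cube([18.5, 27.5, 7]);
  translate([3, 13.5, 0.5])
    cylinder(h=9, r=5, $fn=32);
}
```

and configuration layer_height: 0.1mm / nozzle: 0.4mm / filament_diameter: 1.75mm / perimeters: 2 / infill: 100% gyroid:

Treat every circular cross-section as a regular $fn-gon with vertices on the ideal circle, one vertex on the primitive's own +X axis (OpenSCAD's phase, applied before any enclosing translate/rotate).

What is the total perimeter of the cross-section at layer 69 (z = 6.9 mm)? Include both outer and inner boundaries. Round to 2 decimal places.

At z = 6.9 mm: the 18.5×27.5 cube contributes its full rectangle (perimeter 92.00 mm); the cylinder at (3, 13.5): section is a regular 32-gon, circumradius r=5 (perimeter = 2·32·5.000·sin(180°/32) = 31.37 mm); Merging all regions: the regions partially overlap (shared area 67.00 mm²), so the edge portions inside another operand are dropped and the merged outline is re-measured after clipping — boundary = 93.28 mm. Overall, the cross-section is a single solid region. Total boundary length (outer) = 93.28 mm.

93.28 mm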